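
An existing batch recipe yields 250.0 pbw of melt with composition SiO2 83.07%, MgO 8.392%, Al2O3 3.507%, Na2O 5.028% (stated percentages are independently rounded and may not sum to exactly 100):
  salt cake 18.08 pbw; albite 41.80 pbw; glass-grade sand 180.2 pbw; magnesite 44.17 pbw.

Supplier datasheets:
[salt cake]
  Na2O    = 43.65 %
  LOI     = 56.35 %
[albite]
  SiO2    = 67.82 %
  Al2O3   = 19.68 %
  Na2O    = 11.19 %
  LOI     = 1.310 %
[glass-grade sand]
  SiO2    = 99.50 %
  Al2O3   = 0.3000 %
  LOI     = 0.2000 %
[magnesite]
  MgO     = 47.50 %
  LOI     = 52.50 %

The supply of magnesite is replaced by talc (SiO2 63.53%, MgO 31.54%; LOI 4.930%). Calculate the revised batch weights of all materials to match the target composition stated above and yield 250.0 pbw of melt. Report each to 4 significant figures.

Revised batch per 250.0 pbw melt:
  salt cake: 17.91 pbw
  albite: 42.46 pbw
  glass-grade sand: 137.3 pbw
  talc: 66.52 pbw
Total batch = 264.2 pbw; LOI loss = 14.20 pbw

The intermediate values are displayed, rounded to four significant figures, across the worked steps — all internal work holds full float precision in every operation. A single rounding yields each reported value — derived quantities (glass mass, four oxide percentages, yield, the totals, LOI) are re-derived at full precision from the batch weights on 250.0 pbw of glass as quoted within the problem or answer text.
The oxide mass targets at 250.0 pbw melt:
  SiO2: 83.07% × 250.0 = 207.7 pbw
  MgO: 8.392% × 250.0 = 20.98 pbw
  Al2O3: 3.507% × 250.0 = 8.768 pbw
  Na2O: 5.028% × 250.0 = 12.57 pbw
Per-oxide balance check using the reported weights, for the quoted basis mass (delivered sums recover each target net of answer rounding effects):
  SiO2: 42.46·0.6782 + 137.3·0.9950 + 66.52·0.6353 = 207.7 pbw (target 207.7 pbw)
  MgO: 66.52·0.3154 = 20.98 pbw (target 20.98 pbw)
  Al2O3: 42.46·0.1968 + 137.3·0.003000 = 8.768 pbw (target 8.768 pbw)
  Na2O: 17.91·0.4365 + 42.46·0.1119 = 12.57 pbw (target 12.57 pbw)
Mass balance on the glass: total charge less LOI = 250.0 pbw (the Σ of target masses is 250.0 pbw; stated basis 250.0 pbw — gaps are rounding artifacts).
Total batch = Σ batch = 264.2 pbw; LOI loss = Σ batch·LOI = 14.20 pbw; yield: glass divided by total = 94.62%.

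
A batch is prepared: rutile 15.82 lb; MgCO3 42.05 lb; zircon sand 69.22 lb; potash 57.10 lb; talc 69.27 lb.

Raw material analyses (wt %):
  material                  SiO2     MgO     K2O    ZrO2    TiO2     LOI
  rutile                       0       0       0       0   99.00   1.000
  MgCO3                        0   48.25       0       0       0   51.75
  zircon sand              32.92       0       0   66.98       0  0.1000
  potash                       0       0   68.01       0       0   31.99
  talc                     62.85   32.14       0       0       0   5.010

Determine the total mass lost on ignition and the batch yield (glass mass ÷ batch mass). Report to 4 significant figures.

LOI loss = 43.73 lb; glass = 209.7 lb; yield = 82.75%

The whole derivation runs at full precision at every stage — values along the way appear, with 4-significant-digit rounding, in the working. A single rounding completes every reported value. Derived quantities are rebuilt from the batch weights per 209.7 lb of glass at full precision (net glass mass, the totals, five oxide percentages, yield, ignition loss) exactly as printed in the question or the answer.
Per-material ignition loss:
  rutile: 15.82 × 0.01000 = 0.1582 lb
  MgCO3: 42.05 × 0.5175 = 21.76 lb
  zircon sand: 69.22 × 0.001000 = 0.06922 lb
  potash: 57.10 × 0.3199 = 18.27 lb
  talc: 69.27 × 0.05010 = 3.470 lb
Total LOI = 43.73 lb
Glass = batch − LOI = 253.5 − 43.73 = 209.7 lb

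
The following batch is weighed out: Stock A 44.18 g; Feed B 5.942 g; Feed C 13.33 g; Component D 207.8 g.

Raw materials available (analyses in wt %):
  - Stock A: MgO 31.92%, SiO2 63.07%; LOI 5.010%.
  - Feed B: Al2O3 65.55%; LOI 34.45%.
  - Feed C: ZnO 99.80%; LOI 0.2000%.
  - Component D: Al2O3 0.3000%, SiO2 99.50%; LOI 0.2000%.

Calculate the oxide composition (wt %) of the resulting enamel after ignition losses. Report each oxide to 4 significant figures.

Glass mass = 266.5 g (batch 271.3 − LOI 4.703).
Composition: MgO 5.291%, ZnO 4.991%, Al2O3 1.695%, SiO2 88.02%

In-progress results are shown rounded to 4 significant figures within the worked lines. Each numeric step carries exact precision at each step — each reported number is rounded exactly once. Derived quantities, including the four compositions, glass mass, the totals, the yield, LOI, are re-derived from the batch weights at 266.5 g of glass in full precision, exactly as printed in problem or answer.
Oxide-by-oxide delivered mass:
  MgO: 44.18·0.3192 = 14.10 g
  ZnO: 13.33·0.9980 = 13.30 g
  Al2O3: 5.942·0.6555 + 207.8·0.003000 = 4.518 g
  SiO2: 44.18·0.6307 + 207.8·0.9950 = 234.6 g
LOI: 44.18·0.05010 + 5.942·0.3445 + 13.33·0.002000 + 207.8·0.002000 = 4.703 g
Glass = total batch minus LOI = 271.3 − 4.703 = 266.5 g (equal to the oxide-mass sum)
wt %: oxide over glass, times 100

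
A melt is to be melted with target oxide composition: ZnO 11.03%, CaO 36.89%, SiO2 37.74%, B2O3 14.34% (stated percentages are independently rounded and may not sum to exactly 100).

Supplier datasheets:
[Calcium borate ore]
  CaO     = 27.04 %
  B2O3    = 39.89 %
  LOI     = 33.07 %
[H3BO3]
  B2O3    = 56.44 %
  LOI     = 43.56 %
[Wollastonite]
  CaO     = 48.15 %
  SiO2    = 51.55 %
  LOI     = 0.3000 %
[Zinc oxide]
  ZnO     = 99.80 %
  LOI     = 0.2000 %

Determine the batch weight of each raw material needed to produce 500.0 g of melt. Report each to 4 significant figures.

All internal work maintains full float precision in all steps — working values are shown (rounded to 4 significant digits) in the working. A single rounding completes every reported figure; derived quantities (net glass mass, totals, the four compositions, yield, LOI) are computed at full float precision from the batch weights for 500.0 g of glass, exactly as printed in either problem or answer.
Target masses of each oxide per 500.0 g melt:
  ZnO: 11.03% × 500.0 = 55.15 g
  CaO: 36.89% × 500.0 = 184.4 g
  SiO2: 37.74% × 500.0 = 188.7 g
  B2O3: 14.34% × 500.0 = 71.70 g
Balance tally, oxide-wise, working from each reported weight, against the basis in use (oxide sums agree with the targets given rounding of the digits):
  ZnO: 55.26·0.9980 = 55.15 g (target 55.15 g)
  CaO: 30.31·0.2704 + 366.1·0.4815 = 184.5 g (target 184.4 g)
  SiO2: 366.1·0.5155 = 188.7 g (target 188.7 g)
  B2O3: 30.31·0.3989 + 105.6·0.5644 = 71.69 g (target 71.70 g)
The glass-mass cross-check: the batch minus its LOI: 500.0 g (summing oxide targets gives 500.0 g; against the stated basis, 500.0 g — a pure rounding effect).
Batch grand total — Σ batch = 557.3 g; loss to ignition Σ batch·LOI = 57.23 g; yield = glass ÷ total batch = 89.73%.

Batch per 500.0 g melt:
  Calcium borate ore: 30.31 g
  H3BO3: 105.6 g
  Wollastonite: 366.1 g
  Zinc oxide: 55.26 g
Total batch = 557.3 g; LOI loss = 57.23 g; yield = 89.73%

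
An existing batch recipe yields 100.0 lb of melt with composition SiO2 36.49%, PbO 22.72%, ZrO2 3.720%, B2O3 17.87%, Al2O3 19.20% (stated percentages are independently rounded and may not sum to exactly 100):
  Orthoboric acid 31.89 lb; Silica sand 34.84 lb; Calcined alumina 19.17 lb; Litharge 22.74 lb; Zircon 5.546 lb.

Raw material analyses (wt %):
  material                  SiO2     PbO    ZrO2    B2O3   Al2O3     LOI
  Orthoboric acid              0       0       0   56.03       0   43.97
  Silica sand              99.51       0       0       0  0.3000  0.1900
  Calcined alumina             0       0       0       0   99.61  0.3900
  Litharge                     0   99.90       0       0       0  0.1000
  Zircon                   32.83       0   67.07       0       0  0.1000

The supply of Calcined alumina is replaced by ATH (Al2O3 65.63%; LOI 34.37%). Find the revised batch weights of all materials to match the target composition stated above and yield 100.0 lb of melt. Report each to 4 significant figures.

Working values are displayed (rounded to 4 significant figures) across the worked steps; each numeric step holds exact precision through the solve — each reported figure sees exactly one rounding — the derived quantities (glass mass, totals, the five compositions, the yield, ignition loss) are re-derived in full precision using the weight values on 100.0 lb of glass as quoted within either problem or answer.
Oxide mass targets, per 100.0 lb melt:
  SiO2: 36.49% × 100.0 = 36.49 lb
  PbO: 22.72% × 100.0 = 22.72 lb
  ZrO2: 3.720% × 100.0 = 3.720 lb
  B2O3: 17.87% × 100.0 = 17.87 lb
  Al2O3: 19.20% × 100.0 = 19.20 lb
Verifying the oxide balance working from each reported weight, under the basis named above (every target is met by its sum within answer rounding):
  SiO2: 34.84·0.9951 + 5.546·0.3283 = 36.49 lb (target 36.49 lb)
  PbO: 22.74·0.9990 = 22.72 lb (target 22.72 lb)
  ZrO2: 5.546·0.6707 = 3.720 lb (target 3.720 lb)
  B2O3: 31.89·0.5603 = 17.87 lb (target 17.87 lb)
  Al2O3: 34.84·0.003000 + 29.10·0.6563 = 19.20 lb (target 19.20 lb)
Glass-mass bookkeeping: net batch after ignition = 100.0 lb (the targets, summed, come to 100.0 lb; basis as stated: 100.0 lb — differing by rounding only).
Total batch = Σ batch = 124.1 lb; LOI loss = Σ batch·LOI = 24.12 lb; yield: glass divided by total = 80.57%.

Revised batch per 100.0 lb melt:
  Orthoboric acid: 31.89 lb
  Silica sand: 34.84 lb
  ATH: 29.10 lb
  Litharge: 22.74 lb
  Zircon: 5.546 lb
Total batch = 124.1 lb; LOI loss = 24.12 lb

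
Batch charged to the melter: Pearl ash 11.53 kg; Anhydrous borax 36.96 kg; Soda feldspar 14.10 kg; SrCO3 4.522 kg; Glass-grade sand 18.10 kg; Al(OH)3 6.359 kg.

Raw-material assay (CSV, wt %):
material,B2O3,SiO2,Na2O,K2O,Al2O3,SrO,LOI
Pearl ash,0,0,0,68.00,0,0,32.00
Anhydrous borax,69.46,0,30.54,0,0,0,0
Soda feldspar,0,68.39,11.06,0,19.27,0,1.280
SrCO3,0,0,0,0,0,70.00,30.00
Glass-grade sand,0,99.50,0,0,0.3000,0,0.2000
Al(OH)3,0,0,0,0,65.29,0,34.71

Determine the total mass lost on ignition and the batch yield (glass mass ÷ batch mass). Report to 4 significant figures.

LOI loss = 7.470 kg; glass = 84.10 kg; yield = 91.84%

Mid-chain values appear, with 4-significant-digit rounding, in the printout — all arithmetic runs at full float precision from start to finish. Every reported number is rounded once only; derived quantities, which include totals, ignition loss, six oxide percentages, net glass mass, yield, are rebuilt at exact precision, exactly as shown in the problem or the answer, from the batch weights on 84.10 kg of glass.
Ignition loss by material:
  Pearl ash: 11.53 × 0.3200 = 3.690 kg
  Anhydrous borax: 36.96 × 0 = 0 kg
  Soda feldspar: 14.10 × 0.01280 = 0.1805 kg
  SrCO3: 4.522 × 0.3000 = 1.357 kg
  Glass-grade sand: 18.10 × 0.002000 = 0.03620 kg
  Al(OH)3: 6.359 × 0.3471 = 2.207 kg
Total LOI = 7.470 kg
Glass = batch − LOI = 91.57 − 7.470 = 84.10 kg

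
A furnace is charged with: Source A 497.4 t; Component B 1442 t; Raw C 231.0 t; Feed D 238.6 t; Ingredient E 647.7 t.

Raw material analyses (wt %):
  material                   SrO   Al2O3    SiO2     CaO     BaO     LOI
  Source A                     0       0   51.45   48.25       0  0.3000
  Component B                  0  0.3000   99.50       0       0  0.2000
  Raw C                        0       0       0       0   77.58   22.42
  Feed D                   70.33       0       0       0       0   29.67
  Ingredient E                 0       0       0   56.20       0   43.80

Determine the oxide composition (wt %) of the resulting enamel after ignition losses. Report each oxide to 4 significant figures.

Glass mass = 2646 t (batch 3057 − LOI 410.7).
Composition: SrO 6.342%, Al2O3 0.1635%, SiO2 63.90%, CaO 22.83%, BaO 6.773%

All internal work carries exact precision end to end. The intermediate values appear, with 4-significant-figure rounding, when written out — each reported number is rounded just once — derived quantities (the five compositions, LOI, the totals, net glass mass, the yield) are re-derived from the weighed amounts for 2646 t of glass at exact precision, as given in the problem or answer text.
Oxide masses out of the charge:
  SrO: 238.6·0.7033 = 167.8 t
  Al2O3: 1442·0.003000 = 4.326 t
  SiO2: 497.4·0.5145 + 1442·0.9950 = 1691 t
  CaO: 497.4·0.4825 + 647.7·0.5620 = 604.0 t
  BaO: 231.0·0.7758 = 179.2 t
LOI: 497.4·0.003000 + 1442·0.002000 + 231.0·0.2242 + 238.6·0.2967 + 647.7·0.4380 = 410.7 t
batch − LOI leaves glass = 3057 − 410.7 = 2646 t (equal to the oxide-mass sum)
each wt % is 100 × oxide ÷ glass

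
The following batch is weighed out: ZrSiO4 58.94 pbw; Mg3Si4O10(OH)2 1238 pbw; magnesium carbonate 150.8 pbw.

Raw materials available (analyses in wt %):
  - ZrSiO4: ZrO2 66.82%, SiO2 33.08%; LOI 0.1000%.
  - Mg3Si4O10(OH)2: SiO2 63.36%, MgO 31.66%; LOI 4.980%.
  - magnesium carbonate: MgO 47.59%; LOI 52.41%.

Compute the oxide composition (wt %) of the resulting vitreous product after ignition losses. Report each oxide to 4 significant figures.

Glass mass = 1307 pbw (batch 1448 − LOI 140.7).
Composition: ZrO2 3.013%, SiO2 61.51%, MgO 35.48%

Intermediates appear rounded to 4 significant figures alongside each step; all internal work holds exact precision at every stage — every reported value carries a single rounding — the derived quantities (the yield, net glass mass, totals, LOI, three oxide percentages) are carried from the batch weights per 1307 pbw of glass in exact precision, as they appear in the problem or answer text.
Per-oxide mass from batch:
  ZrO2: 58.94·0.6682 = 39.38 pbw
  SiO2: 58.94·0.3308 + 1238·0.6336 = 803.9 pbw
  MgO: 1238·0.3166 + 150.8·0.4759 = 463.7 pbw
LOI: 58.94·0.001000 + 1238·0.04980 + 150.8·0.5241 = 140.7 pbw
Glass = total batch minus LOI = 1448 − 140.7 = 1307 pbw (consistent with Σ oxide mass)
wt % = 100 × oxide mass / glass mass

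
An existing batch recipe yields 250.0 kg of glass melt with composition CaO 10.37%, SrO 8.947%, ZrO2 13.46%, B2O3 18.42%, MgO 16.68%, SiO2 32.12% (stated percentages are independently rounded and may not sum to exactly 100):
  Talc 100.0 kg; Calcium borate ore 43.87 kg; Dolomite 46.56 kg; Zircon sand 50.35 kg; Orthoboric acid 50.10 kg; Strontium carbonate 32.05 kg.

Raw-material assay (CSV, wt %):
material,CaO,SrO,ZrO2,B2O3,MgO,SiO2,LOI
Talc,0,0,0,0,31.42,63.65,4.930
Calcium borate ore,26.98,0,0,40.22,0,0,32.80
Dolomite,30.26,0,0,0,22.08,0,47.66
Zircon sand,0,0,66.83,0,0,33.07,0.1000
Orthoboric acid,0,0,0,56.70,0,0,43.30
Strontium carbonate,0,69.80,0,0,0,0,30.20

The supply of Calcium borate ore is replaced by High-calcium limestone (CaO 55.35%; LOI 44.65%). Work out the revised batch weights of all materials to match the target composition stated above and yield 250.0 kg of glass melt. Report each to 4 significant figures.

Revised batch per 250.0 kg glass melt:
  Talc: 100.0 kg
  High-calcium limestone: 21.38 kg
  Dolomite: 46.56 kg
  Zircon sand: 50.35 kg
  Orthoboric acid: 81.22 kg
  Strontium carbonate: 32.05 kg
Total batch = 331.6 kg; LOI loss = 81.56 kg

In-progress results are printed with 4-significant-digit rounding in the working; each numeric step runs at full precision from start to finish — every reported result is rounded exactly once; all derived quantities (ignition loss, the six compositions, the yield, net glass mass, the totals) are re-derived from the weighed amounts per 250.0 kg of glass at exact precision, exactly as printed in the problem or the answer.
Oxide-by-oxide targets in 250.0 kg glass melt:
  CaO: 10.37% × 250.0 = 25.92 kg
  SrO: 8.947% × 250.0 = 22.37 kg
  ZrO2: 13.46% × 250.0 = 33.65 kg
  B2O3: 18.42% × 250.0 = 46.05 kg
  MgO: 16.68% × 250.0 = 41.70 kg
  SiO2: 32.12% × 250.0 = 80.30 kg
Oxide-by-oxide audit applying the batch weights above, under the basis named above (target by target, the sums agree once rounding is allowed for):
  CaO: 21.38·0.5535 + 46.56·0.3026 = 25.92 kg (target 25.92 kg)
  SrO: 32.05·0.6980 = 22.37 kg (target 22.37 kg)
  ZrO2: 50.35·0.6683 = 33.65 kg (target 33.65 kg)
  B2O3: 81.22·0.5670 = 46.05 kg (target 46.05 kg)
  MgO: 100.0·0.3142 + 46.56·0.2208 = 41.70 kg (target 41.70 kg)
  SiO2: 100.0·0.6365 + 50.35·0.3307 = 80.30 kg (target 80.30 kg)
Glass-mass sanity pass: batch total minus LOI = 250.0 kg (per-oxide target masses sum to 250.0 kg; with the basis standing at 250.0 kg — deltas are rounding alone).
Adding the batch up: Σ batch = 331.6 kg; loss to ignition Σ batch·LOI = 81.56 kg; yield: glass divided by total = 75.40%.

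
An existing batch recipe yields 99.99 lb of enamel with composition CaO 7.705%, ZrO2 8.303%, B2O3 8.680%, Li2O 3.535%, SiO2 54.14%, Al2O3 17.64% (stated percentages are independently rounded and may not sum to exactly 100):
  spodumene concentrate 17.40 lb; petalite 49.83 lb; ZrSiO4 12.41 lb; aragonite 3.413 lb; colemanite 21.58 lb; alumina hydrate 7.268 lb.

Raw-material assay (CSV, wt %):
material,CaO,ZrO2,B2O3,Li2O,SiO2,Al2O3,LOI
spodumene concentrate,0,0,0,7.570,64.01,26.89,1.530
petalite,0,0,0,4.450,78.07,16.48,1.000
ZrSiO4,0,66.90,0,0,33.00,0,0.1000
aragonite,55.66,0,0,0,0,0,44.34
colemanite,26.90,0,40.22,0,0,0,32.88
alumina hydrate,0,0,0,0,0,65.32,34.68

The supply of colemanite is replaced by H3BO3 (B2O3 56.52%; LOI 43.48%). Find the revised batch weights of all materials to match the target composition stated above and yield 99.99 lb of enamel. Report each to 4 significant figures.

Revised batch per 99.99 lb enamel:
  spodumene concentrate: 17.40 lb
  petalite: 49.83 lb
  ZrSiO4: 12.41 lb
  aragonite: 13.84 lb
  H3BO3: 15.36 lb
  alumina hydrate: 7.268 lb
Total batch = 116.1 lb; LOI loss = 16.11 lb

The whole derivation runs at exact precision at all times; intermediates are shown (rounded to four significant digits) when written out — a single rounding yields every reported value — the derived quantities (LOI, net glass mass, yield, the six compositions, the totals) are re-derived starting from the weights per 99.99 lb of glass at full precision, as quoted within the problem or answer text.
Target masses of each oxide per 99.99 lb enamel:
  CaO: 7.705% × 99.99 = 7.704 lb
  ZrO2: 8.303% × 99.99 = 8.302 lb
  B2O3: 8.680% × 99.99 = 8.679 lb
  Li2O: 3.535% × 99.99 = 3.535 lb
  SiO2: 54.14% × 99.99 = 54.13 lb
  Al2O3: 17.64% × 99.99 = 17.64 lb
Verifying the oxide balance per the reported batch figures, against the basis in use (delivered sums recover each target inside rounding margins):
  CaO: 13.84·0.5566 = 7.703 lb (target 7.704 lb)
  ZrO2: 12.41·0.6690 = 8.302 lb (target 8.302 lb)
  B2O3: 15.36·0.5652 = 8.681 lb (target 8.679 lb)
  Li2O: 17.40·0.07570 + 49.83·0.04450 = 3.535 lb (target 3.535 lb)
  SiO2: 17.40·0.6401 + 49.83·0.7807 + 12.41·0.3300 = 54.14 lb (target 54.13 lb)
  Al2O3: 17.40·0.2689 + 49.83·0.1648 + 7.268·0.6532 = 17.64 lb (target 17.64 lb)
Glass-mass bookkeeping: total charge less LOI = 100.0 lb (targets for the oxides total 99.99 lb; with the basis standing at 99.99 lb — any gap is answer rounding).
Adding the batch up: Σ batch = 116.1 lb; LOI removed, Σ of batch·LOI: 16.11 lb; yield, glass over the total, = 86.12%.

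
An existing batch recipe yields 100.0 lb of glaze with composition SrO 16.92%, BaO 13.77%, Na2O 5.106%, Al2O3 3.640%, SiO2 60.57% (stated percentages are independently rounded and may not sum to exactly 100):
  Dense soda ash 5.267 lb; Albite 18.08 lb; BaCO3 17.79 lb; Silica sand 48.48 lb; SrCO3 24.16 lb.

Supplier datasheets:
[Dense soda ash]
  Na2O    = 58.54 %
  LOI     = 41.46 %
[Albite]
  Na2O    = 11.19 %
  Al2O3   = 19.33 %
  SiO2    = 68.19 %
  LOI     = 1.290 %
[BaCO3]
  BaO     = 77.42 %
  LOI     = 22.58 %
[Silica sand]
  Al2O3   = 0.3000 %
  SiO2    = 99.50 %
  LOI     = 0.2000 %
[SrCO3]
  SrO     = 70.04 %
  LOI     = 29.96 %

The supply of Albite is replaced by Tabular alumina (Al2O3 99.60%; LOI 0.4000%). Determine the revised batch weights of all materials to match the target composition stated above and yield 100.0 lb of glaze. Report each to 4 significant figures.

Revised batch per 100.0 lb glaze:
  Dense soda ash: 8.722 lb
  Tabular alumina: 3.471 lb
  BaCO3: 17.79 lb
  Silica sand: 60.87 lb
  SrCO3: 24.16 lb
Total batch = 115.0 lb; LOI loss = 15.01 lb

The intermediate values are rounded to 4 significant digits when quoted — each numeric step runs at exact precision at all times; every reported value undergoes a single rounding — the derived quantities, including the yield, ignition loss, totals, the five compositions, net glass mass, are re-derived from the weighed amounts at 100.0 lb of glass in full float precision, exactly as shown in question or answer.
Target masses of each oxide per 100.0 lb glaze:
  SrO: 16.92% × 100.0 = 16.92 lb
  BaO: 13.77% × 100.0 = 13.77 lb
  Na2O: 5.106% × 100.0 = 5.106 lb
  Al2O3: 3.640% × 100.0 = 3.640 lb
  SiO2: 60.57% × 100.0 = 60.57 lb
Checking each oxide sum from the weights as reported, at the basis given (delivered sums recover each target up to rounding of the answer):
  SrO: 24.16·0.7004 = 16.92 lb (target 16.92 lb)
  BaO: 17.79·0.7742 = 13.77 lb (target 13.77 lb)
  Na2O: 8.722·0.5854 = 5.106 lb (target 5.106 lb)
  Al2O3: 3.471·0.9960 + 60.87·0.003000 = 3.640 lb (target 3.640 lb)
  SiO2: 60.87·0.9950 = 60.57 lb (target 60.57 lb)
Glass-mass closure: total batch − LOI = 100.0 lb (per-oxide target masses sum to 100.0 lb; versus the stated basis of 100.0 lb — a pure rounding effect).
Total batch = Σ batch = 115.0 lb; the LOI term Σ batch·LOI equals 15.01 lb; glass ÷ batch gives a yield of 86.95%.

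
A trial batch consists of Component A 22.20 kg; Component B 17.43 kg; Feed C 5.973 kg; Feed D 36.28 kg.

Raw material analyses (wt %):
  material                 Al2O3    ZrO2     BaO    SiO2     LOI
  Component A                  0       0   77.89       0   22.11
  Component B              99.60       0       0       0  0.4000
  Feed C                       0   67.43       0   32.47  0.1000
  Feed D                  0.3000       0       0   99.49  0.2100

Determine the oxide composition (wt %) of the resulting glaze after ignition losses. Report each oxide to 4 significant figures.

The intermediate values are printed with 4-significant-figure rounding on the page; all internal work keeps exact precision at every stage — a single rounding finalizes each reported figure; all derived quantities (LOI, four oxide percentages, glass mass, the totals, yield) are recomputed at full float precision from the batch weights on 76.82 kg of glass as set out in problem or answer.
Delivered oxide masses:
  Al2O3: 17.43·0.9960 + 36.28·0.003000 = 17.47 kg
  ZrO2: 5.973·0.6743 = 4.028 kg
  BaO: 22.20·0.7789 = 17.29 kg
  SiO2: 5.973·0.3247 + 36.28·0.9949 = 38.03 kg
LOI: 22.20·0.2211 + 17.43·0.004000 + 5.973·0.001000 + 36.28·0.002100 = 5.060 kg
batch − LOI leaves glass = 81.88 − 5.060 = 76.82 kg (equal to the oxide-mass sum)
oxide / glass × 100 gives the wt %

Glass mass = 76.82 kg (batch 81.88 − LOI 5.060).
Composition: Al2O3 22.74%, ZrO2 5.243%, BaO 22.51%, SiO2 49.51%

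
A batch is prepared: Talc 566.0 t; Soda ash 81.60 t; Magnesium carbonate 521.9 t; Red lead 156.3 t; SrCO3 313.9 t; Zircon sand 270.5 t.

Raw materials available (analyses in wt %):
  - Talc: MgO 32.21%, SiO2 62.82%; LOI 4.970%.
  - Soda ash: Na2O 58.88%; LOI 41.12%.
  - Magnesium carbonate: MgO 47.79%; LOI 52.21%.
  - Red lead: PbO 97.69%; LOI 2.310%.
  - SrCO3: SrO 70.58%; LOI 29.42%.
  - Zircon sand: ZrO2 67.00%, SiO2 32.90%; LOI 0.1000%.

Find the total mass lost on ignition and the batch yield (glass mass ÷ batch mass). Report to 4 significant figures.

LOI loss = 430.4 t; glass = 1480 t; yield = 77.47%

Full precision is maintained throughout. Working values are displayed (rounded to 4 significant figures) as written — every reported result takes a single rounding. The derived quantities are computed from the weighed amounts on 1480 t of glass in exact precision (glass mass, LOI, the yield, the totals, the six compositions) as written in the problem or the answer.
Per-material ignition loss:
  Talc: 566.0 × 0.04970 = 28.13 t
  Soda ash: 81.60 × 0.4112 = 33.55 t
  Magnesium carbonate: 521.9 × 0.5221 = 272.5 t
  Red lead: 156.3 × 0.02310 = 3.611 t
  SrCO3: 313.9 × 0.2942 = 92.35 t
  Zircon sand: 270.5 × 0.001000 = 0.2705 t
Total LOI = 430.4 t
Glass = batch − LOI = 1910 − 430.4 = 1480 t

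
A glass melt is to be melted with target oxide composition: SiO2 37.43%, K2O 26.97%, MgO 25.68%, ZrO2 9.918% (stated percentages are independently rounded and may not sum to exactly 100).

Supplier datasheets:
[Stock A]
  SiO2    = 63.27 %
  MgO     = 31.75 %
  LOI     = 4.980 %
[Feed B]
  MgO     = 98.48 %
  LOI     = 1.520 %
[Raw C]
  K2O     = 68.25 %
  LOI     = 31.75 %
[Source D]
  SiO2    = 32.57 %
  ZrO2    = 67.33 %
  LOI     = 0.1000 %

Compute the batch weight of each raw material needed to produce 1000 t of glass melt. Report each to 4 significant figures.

Rounding to four significant figures governs every working value as shown. All internal work holds full precision throughout; every reported value takes just one rounding — derived quantities, including yield, four oxide percentages, LOI, glass mass, the totals, are computed from the batch weights for 1000 t of glass at full precision, precisely as stated by the question or the answer.
Per-oxide target masses for 1000 t glass melt:
  SiO2: 37.43% × 1000 = 374.3 t
  K2O: 26.97% × 1000 = 269.7 t
  MgO: 25.68% × 1000 = 256.8 t
  ZrO2: 9.918% × 1000 = 99.18 t
Balance tally, oxide-wise, given the weights on record, per the basis as stated (oxide sums agree with the targets exact up to rounding of places):
  SiO2: 515.8·0.6327 + 147.3·0.3257 = 374.3 t (target 374.3 t)
  K2O: 395.2·0.6825 = 269.7 t (target 269.7 t)
  MgO: 515.8·0.3175 + 94.48·0.9848 = 256.8 t (target 256.8 t)
  ZrO2: 147.3·0.6733 = 99.18 t (target 99.18 t)
Glass-mass closure: batch total minus LOI = 1000 t (per-oxide target masses sum to 1000 t; against the stated basis, 1000 t — differing by rounding only).
Summing the batch: Σ batch = 1153 t; the LOI term Σ batch·LOI equals 152.7 t; the yield ratio, glass ÷ batch: 86.75%.

Batch per 1000 t glass melt:
  Stock A: 515.8 t
  Feed B: 94.48 t
  Raw C: 395.2 t
  Source D: 147.3 t
Total batch = 1153 t; LOI loss = 152.7 t; yield = 86.75%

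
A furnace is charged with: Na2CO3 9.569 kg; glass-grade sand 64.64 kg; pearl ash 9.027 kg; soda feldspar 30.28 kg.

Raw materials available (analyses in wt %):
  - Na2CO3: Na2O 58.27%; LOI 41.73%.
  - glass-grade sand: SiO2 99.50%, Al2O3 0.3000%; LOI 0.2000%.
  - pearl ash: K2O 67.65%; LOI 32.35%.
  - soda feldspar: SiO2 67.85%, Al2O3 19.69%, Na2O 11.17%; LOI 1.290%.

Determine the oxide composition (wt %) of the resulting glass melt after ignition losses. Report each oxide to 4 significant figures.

Glass mass = 106.1 kg (batch 113.5 − LOI 7.433).
Composition: K2O 5.757%, SiO2 80.00%, Al2O3 5.803%, Na2O 8.444%

Intermediates are printed, with 4-significant-figure rounding, within the worked lines — the working math runs at exact precision in all steps — every reported number receives exactly one rounding; the derived quantities, which include the yield, the four compositions, ignition loss, net glass mass, totals, are recomputed in exact precision, precisely as stated by the question or the answer, from the weighed amounts for 106.1 kg of glass.
What the batch supplies per oxide:
  K2O: 9.027·0.6765 = 6.107 kg
  SiO2: 64.64·0.9950 + 30.28·0.6785 = 84.86 kg
  Al2O3: 64.64·0.003000 + 30.28·0.1969 = 6.156 kg
  Na2O: 9.569·0.5827 + 30.28·0.1117 = 8.958 kg
LOI: 9.569·0.4173 + 64.64·0.002000 + 9.027·0.3235 + 30.28·0.01290 = 7.433 kg
Glass mass = batch − LOI = 113.5 − 7.433 = 106.1 kg (consistent with Σ oxide mass)
percent share: oxide ÷ glass, ×100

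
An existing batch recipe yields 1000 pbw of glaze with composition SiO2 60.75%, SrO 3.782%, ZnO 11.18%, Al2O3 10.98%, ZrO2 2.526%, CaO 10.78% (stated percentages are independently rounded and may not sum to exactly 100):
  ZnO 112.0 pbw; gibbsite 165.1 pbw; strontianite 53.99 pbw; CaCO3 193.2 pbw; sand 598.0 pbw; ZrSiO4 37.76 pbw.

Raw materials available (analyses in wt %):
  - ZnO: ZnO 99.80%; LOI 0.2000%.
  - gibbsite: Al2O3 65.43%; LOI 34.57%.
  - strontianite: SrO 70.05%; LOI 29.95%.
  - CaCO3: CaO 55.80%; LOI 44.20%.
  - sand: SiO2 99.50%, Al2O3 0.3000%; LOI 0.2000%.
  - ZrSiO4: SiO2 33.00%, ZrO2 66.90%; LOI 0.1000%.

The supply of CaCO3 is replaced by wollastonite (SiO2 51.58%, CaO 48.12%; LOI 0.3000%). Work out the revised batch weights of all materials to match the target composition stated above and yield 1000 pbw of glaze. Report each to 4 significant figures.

Revised batch per 1000 pbw glaze:
  ZnO: 112.0 pbw
  gibbsite: 165.6 pbw
  strontianite: 53.99 pbw
  wollastonite: 224.0 pbw
  sand: 481.9 pbw
  ZrSiO4: 37.76 pbw
Total batch = 1075 pbw; LOI loss = 75.32 pbw

Intermediates appear, rounded to 4 significant figures, alongside each step — full precision is kept all the way through. Each reported figure undergoes a single rounding. Derived quantities are recomputed at full float precision (net glass mass, yield, totals, the six compositions, LOI) using the weight values for 1000 pbw of glass as set out in problem or answer.
Per-oxide target masses for 1000 pbw glaze:
  SiO2: 60.75% × 1000 = 607.5 pbw
  SrO: 3.782% × 1000 = 37.82 pbw
  ZnO: 11.18% × 1000 = 111.8 pbw
  Al2O3: 10.98% × 1000 = 109.8 pbw
  ZrO2: 2.526% × 1000 = 25.26 pbw
  CaO: 10.78% × 1000 = 107.8 pbw
Oxide-by-oxide audit using the reported weights, versus the basis set out (sums match the target masses inside rounding margins):
  SiO2: 224.0·0.5158 + 481.9·0.9950 + 37.76·0.3300 = 607.5 pbw (target 607.5 pbw)
  SrO: 53.99·0.7005 = 37.82 pbw (target 37.82 pbw)
  ZnO: 112.0·0.9980 = 111.8 pbw (target 111.8 pbw)
  Al2O3: 165.6·0.6543 + 481.9·0.003000 = 109.8 pbw (target 109.8 pbw)
  ZrO2: 37.76·0.6690 = 25.26 pbw (target 25.26 pbw)
  CaO: 224.0·0.4812 = 107.8 pbw (target 107.8 pbw)
Glass mass check: whole batch net of LOI = 999.9 pbw (targets for the oxides total 1000 pbw; stated basis 1000 pbw — a pure rounding effect).
Batch total: Σ batch = 1075 pbw; Σ batch·LOI gives LOI loss = 75.32 pbw; yield, glass over the total, = 93.00%.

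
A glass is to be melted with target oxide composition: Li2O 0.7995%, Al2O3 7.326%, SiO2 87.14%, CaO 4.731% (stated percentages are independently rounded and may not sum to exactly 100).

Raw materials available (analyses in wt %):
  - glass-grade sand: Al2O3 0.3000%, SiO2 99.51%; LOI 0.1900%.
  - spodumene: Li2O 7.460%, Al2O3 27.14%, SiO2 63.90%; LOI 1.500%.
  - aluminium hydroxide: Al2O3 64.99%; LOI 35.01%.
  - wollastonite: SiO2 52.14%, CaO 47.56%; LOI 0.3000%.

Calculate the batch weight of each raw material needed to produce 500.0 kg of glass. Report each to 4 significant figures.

Batch per 500.0 kg glass:
  glass-grade sand: 377.4 kg
  spodumene: 53.59 kg
  aluminium hydroxide: 32.24 kg
  wollastonite: 49.74 kg
Total batch = 513.0 kg; LOI loss = 12.96 kg; yield = 97.47%

The whole derivation runs at full float precision in every operation; working values are displayed rounded to 4 significant digits in the printout — a single rounding yields every reported number; derived quantities are rebuilt at full precision (four oxide percentages, LOI, glass mass, the yield, totals) using the weight values for 500.0 kg of glass as they appear in either problem or answer.
Target masses of each oxide per 500.0 kg glass:
  Li2O: 0.7995% × 500.0 = 3.998 kg
  Al2O3: 7.326% × 500.0 = 36.63 kg
  SiO2: 87.14% × 500.0 = 435.7 kg
  CaO: 4.731% × 500.0 = 23.66 kg
Mass-balance tally per oxide using the reported weights, for the quoted basis mass (sums match the target masses within answer rounding):
  Li2O: 53.59·0.07460 = 3.998 kg (target 3.998 kg)
  Al2O3: 377.4·0.003000 + 53.59·0.2714 + 32.24·0.6499 = 36.63 kg (target 36.63 kg)
  SiO2: 377.4·0.9951 + 53.59·0.6390 + 49.74·0.5214 = 435.7 kg (target 435.7 kg)
  CaO: 49.74·0.4756 = 23.66 kg (target 23.66 kg)
Mass balance on the glass: batch Σ − ignition loss = 500.0 kg (oxide target masses add up to 500.0 kg; versus the stated basis of 500.0 kg — deltas are rounding alone).
Batch total: Σ batch = 513.0 kg; Σ batch·LOI gives LOI loss = 12.96 kg; yield = glass ÷ total batch = 97.47%.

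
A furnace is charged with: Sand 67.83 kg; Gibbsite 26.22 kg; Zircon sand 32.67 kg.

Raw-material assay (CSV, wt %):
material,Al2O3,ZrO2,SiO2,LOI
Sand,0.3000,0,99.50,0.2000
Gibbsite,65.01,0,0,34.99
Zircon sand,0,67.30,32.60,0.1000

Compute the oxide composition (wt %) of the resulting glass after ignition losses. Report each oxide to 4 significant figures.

Values along the way are printed rounded to 4 significant digits when written out. Full float precision is held at every stage — a single rounding produces every reported value. All derived quantities are recomputed using the weight values on 117.4 kg of glass at full precision (the three compositions, yield, ignition loss, glass mass, the totals) precisely as stated by the problem or answer text.
What the batch supplies per oxide:
  Al2O3: 67.83·0.003000 + 26.22·0.6501 = 17.25 kg
  ZrO2: 32.67·0.6730 = 21.99 kg
  SiO2: 67.83·0.9950 + 32.67·0.3260 = 78.14 kg
LOI: 67.83·0.002000 + 26.22·0.3499 + 32.67·0.001000 = 9.343 kg
Net of LOI, the glass mass = 126.7 − 9.343 = 117.4 kg (consistent with Σ oxide mass)
wt % = 100 × oxide mass / glass mass

Glass mass = 117.4 kg (batch 126.7 − LOI 9.343).
Composition: Al2O3 14.70%, ZrO2 18.73%, SiO2 66.57%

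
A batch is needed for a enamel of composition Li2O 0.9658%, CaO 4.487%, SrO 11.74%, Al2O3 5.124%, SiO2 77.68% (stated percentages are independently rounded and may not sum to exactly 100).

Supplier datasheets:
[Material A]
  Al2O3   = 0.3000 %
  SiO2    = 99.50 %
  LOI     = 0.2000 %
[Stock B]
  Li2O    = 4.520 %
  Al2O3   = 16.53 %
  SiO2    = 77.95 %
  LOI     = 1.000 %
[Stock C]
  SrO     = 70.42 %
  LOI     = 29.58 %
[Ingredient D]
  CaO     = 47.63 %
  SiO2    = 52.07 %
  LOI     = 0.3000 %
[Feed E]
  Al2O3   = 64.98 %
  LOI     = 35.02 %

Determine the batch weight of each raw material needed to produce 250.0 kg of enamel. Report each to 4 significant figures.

Batch per 250.0 kg enamel:
  Material A: 141.0 kg
  Stock B: 53.42 kg
  Stock C: 41.68 kg
  Ingredient D: 23.55 kg
  Feed E: 5.474 kg
Total batch = 265.1 kg; LOI loss = 15.13 kg; yield = 94.29%

Mid-chain values are displayed, rounded to 4 significant digits, when written out. The whole derivation holds full precision through the solve — each reported result sees exactly one rounding. Derived quantities (yield, glass mass, totals, the five compositions, ignition loss) are recomputed from the weighed amounts at 250.0 kg of glass in full float precision, precisely as stated by the question or the answer.
Target oxide masses per 250.0 kg enamel:
  Li2O: 0.9658% × 250.0 = 2.414 kg
  CaO: 4.487% × 250.0 = 11.22 kg
  SrO: 11.74% × 250.0 = 29.35 kg
  Al2O3: 5.124% × 250.0 = 12.81 kg
  SiO2: 77.68% × 250.0 = 194.2 kg
Balance tally, oxide-wise, using the reported weights, at the basis given (sums match the target masses given rounding of the digits):
  Li2O: 53.42·0.04520 = 2.415 kg (target 2.414 kg)
  CaO: 23.55·0.4763 = 11.22 kg (target 11.22 kg)
  SrO: 41.68·0.7042 = 29.35 kg (target 29.35 kg)
  Al2O3: 141.0·0.003000 + 53.42·0.1653 + 5.474·0.6498 = 12.81 kg (target 12.81 kg)
  SiO2: 141.0·0.9950 + 53.42·0.7795 + 23.55·0.5207 = 194.2 kg (target 194.2 kg)
Glass-mass bookkeeping: total charge less LOI = 250.0 kg (the targets, summed, come to 250.0 kg; basis as stated: 250.0 kg — differing by rounding only).
Batch total: Σ batch = 265.1 kg; LOI loss = Σ batch·LOI = 15.13 kg; as yield: glass ÷ batch → 94.29%.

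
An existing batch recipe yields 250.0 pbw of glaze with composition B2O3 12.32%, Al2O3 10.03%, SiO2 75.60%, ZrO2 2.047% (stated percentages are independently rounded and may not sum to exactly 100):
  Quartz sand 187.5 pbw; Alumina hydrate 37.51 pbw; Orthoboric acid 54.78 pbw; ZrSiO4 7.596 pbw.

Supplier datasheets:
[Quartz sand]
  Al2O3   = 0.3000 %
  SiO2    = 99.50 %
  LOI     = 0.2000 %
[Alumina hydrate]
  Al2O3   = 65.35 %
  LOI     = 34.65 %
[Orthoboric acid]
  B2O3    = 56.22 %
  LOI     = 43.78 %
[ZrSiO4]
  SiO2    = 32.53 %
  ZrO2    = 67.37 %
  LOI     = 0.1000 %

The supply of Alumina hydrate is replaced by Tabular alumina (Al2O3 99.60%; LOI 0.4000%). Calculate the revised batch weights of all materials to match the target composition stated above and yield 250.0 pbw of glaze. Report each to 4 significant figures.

All internal work holds full float precision at every stage — mid-chain values appear, rounded to four significant digits, when written out — every reported number is rounded exactly once. Derived quantities, including ignition loss, four oxide percentages, yield, the totals, glass mass, are re-derived from the batch weights on 250.0 pbw of glass in exact precision, as they appear in the problem or the answer.
Per-oxide target masses for 250.0 pbw glaze:
  B2O3: 12.32% × 250.0 = 30.80 pbw
  Al2O3: 10.03% × 250.0 = 25.08 pbw
  SiO2: 75.60% × 250.0 = 189.0 pbw
  ZrO2: 2.047% × 250.0 = 5.118 pbw
Checking each oxide sum on the weights just shown, per the basis as stated (delivered sums recover each target net of answer rounding effects):
  B2O3: 54.78·0.5622 = 30.80 pbw (target 30.80 pbw)
  Al2O3: 187.5·0.003000 + 24.61·0.9960 = 25.07 pbw (target 25.08 pbw)
  SiO2: 187.5·0.9950 + 7.596·0.3253 = 189.0 pbw (target 189.0 pbw)
  ZrO2: 7.596·0.6737 = 5.117 pbw (target 5.118 pbw)
Glass-mass sanity pass: whole batch net of LOI = 250.0 pbw (summing oxide targets gives 250.0 pbw; the stated basis being 250.0 pbw — gaps are rounding artifacts).
Adding the batch up: Σ batch = 274.5 pbw; loss to ignition Σ batch·LOI = 24.46 pbw; glass ÷ batch gives a yield of 91.09%.

Revised batch per 250.0 pbw glaze:
  Quartz sand: 187.5 pbw
  Tabular alumina: 24.61 pbw
  Orthoboric acid: 54.78 pbw
  ZrSiO4: 7.596 pbw
Total batch = 274.5 pbw; LOI loss = 24.46 pbw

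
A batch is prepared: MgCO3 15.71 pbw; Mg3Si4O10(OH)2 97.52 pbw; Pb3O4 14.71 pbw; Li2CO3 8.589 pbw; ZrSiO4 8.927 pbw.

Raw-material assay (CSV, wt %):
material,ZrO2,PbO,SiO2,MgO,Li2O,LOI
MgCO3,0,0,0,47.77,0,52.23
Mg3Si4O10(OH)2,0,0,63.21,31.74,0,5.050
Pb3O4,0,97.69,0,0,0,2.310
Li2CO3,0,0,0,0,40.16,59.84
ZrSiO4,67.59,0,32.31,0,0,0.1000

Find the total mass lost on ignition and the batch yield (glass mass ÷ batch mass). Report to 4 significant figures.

The whole derivation carries full float precision from first step to last; in-progress results are printed with 4-significant-digit rounding at each printed step; exactly one rounding lands on each reported figure; derived quantities are computed in exact precision (glass mass, the totals, yield, five oxide percentages, LOI) starting from the weights for 126.8 pbw of glass, as written in the question or the answer.
Ignition loss by material:
  MgCO3: 15.71 × 0.5223 = 8.205 pbw
  Mg3Si4O10(OH)2: 97.52 × 0.05050 = 4.925 pbw
  Pb3O4: 14.71 × 0.02310 = 0.3398 pbw
  Li2CO3: 8.589 × 0.5984 = 5.140 pbw
  ZrSiO4: 8.927 × 0.001000 = 0.008927 pbw
Total LOI = 18.62 pbw
Glass = batch − LOI = 145.5 − 18.62 = 126.8 pbw

LOI loss = 18.62 pbw; glass = 126.8 pbw; yield = 87.20%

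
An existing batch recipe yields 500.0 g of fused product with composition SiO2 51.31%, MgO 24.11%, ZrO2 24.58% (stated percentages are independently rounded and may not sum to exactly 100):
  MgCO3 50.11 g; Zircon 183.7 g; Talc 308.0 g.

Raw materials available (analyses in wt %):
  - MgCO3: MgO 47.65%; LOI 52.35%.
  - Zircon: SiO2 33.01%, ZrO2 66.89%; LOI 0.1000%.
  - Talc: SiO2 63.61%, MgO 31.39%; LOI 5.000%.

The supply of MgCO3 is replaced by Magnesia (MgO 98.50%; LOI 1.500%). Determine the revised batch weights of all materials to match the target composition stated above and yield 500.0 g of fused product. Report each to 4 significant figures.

Revised batch per 500.0 g fused product:
  Magnesia: 24.24 g
  Zircon: 183.7 g
  Talc: 308.0 g
Total batch = 515.9 g; LOI loss = 15.95 g

All internal work runs at full float precision through every step. Values along the way are printed with 4-significant-digit rounding in the printout. Every reported figure is rounded just once. The derived quantities are recomputed from the batch weights for 500.0 g of glass at full precision (glass mass, the yield, the totals, LOI, three oxide percentages) as quoted within problem or answer.
Target oxide masses per 500.0 g fused product:
  SiO2: 51.31% × 500.0 = 256.6 g
  MgO: 24.11% × 500.0 = 120.6 g
  ZrO2: 24.58% × 500.0 = 122.9 g
Per-oxide balance check applying the batch weights above, per the basis as stated (oxide sums agree with the targets up to rounding of the answer):
  SiO2: 183.7·0.3301 + 308.0·0.6361 = 256.6 g (target 256.6 g)
  MgO: 24.24·0.9850 + 308.0·0.3139 = 120.6 g (target 120.6 g)
  ZrO2: 183.7·0.6689 = 122.9 g (target 122.9 g)
Glass-mass sanity pass: net batch after ignition = 500.0 g (oxide target masses add up to 500.0 g; stated basis 500.0 g — any gap is answer rounding).
Batch total: Σ batch = 515.9 g; Σ batch·LOI gives LOI loss = 15.95 g; as yield: glass ÷ batch → 96.91%.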